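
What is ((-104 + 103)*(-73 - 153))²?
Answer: 51076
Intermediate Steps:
((-104 + 103)*(-73 - 153))² = (-1*(-226))² = 226² = 51076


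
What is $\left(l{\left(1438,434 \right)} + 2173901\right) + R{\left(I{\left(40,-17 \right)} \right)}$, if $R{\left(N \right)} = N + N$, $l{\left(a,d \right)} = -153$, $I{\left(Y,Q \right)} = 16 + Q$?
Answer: $2173746$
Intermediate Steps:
$R{\left(N \right)} = 2 N$
$\left(l{\left(1438,434 \right)} + 2173901\right) + R{\left(I{\left(40,-17 \right)} \right)} = \left(-153 + 2173901\right) + 2 \left(16 - 17\right) = 2173748 + 2 \left(-1\right) = 2173748 - 2 = 2173746$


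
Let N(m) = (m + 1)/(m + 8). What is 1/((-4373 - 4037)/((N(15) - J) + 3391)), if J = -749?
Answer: -1642/3335 ≈ -0.49235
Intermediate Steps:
N(m) = (1 + m)/(8 + m)
1/((-4373 - 4037)/((N(15) - J) + 3391)) = 1/((-4373 - 4037)/(((1 + 15)/(8 + 15) - 1*(-749)) + 3391)) = 1/(-8410/((16/23 + 749) + 3391)) = 1/(-8410/(17243/23 + 3391)) = 1/(-8410/95236/23) = 1/(-8410*23/95236) = 1/(-3335/1642) = -1642/3335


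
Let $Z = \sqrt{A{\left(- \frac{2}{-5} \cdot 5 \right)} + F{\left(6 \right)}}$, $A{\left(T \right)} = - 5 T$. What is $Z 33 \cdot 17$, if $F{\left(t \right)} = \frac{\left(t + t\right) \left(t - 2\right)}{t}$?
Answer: $561 i \sqrt{2} \approx 793.37 i$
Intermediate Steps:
$F{\left(t \right)} = -4 + 2 t$ ($F{\left(t \right)} = \frac{2 t \left(-2 + t\right)}{t} = -4 + 2 t$)
$Z = i \sqrt{2}$ ($Z = \sqrt{- 5 - \frac{2}{-5} \cdot 5 + \left(-4 + 2 \cdot 6\right)} = \sqrt{- 5 \left(-2\right) \left(- \frac{1}{5}\right) 5 + \left(-4 + 12\right)} = \sqrt{- 5 \cdot \frac{2}{5} \cdot 5 + 8} = \sqrt{\left(-5\right) 2 + 8} = \sqrt{-10 + 8} = \sqrt{-2} = i \sqrt{2} \approx 1.4142 i$)
$Z 33 \cdot 17 = i \sqrt{2} \cdot 33 \cdot 17 = 33 i \sqrt{2} \cdot 17 = 561 i \sqrt{2}$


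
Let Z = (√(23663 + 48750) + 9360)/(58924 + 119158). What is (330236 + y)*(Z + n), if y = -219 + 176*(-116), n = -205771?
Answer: -5672525290288531/89041 + 309601*√72413/178082 ≈ -6.3707e+10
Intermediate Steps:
y = -20635 (y = -219 - 20416 = -20635)
Z = 4680/89041 + √72413/178082 (Z = (√72413 + 9360)/178082 = (9360 + √72413)*(1/178082) = 4680/89041 + √72413/178082 ≈ 0.054071)
(330236 + y)*(Z + n) = (330236 - 20635)*((4680/89041 + √72413/178082) - 205771) = 309601*(-18322050931/89041 + √72413/178082) = -5672525290288531/89041 + 309601*√72413/178082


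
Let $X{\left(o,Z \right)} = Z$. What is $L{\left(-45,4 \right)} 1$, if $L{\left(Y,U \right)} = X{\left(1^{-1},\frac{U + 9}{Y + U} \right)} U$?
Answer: $- \frac{52}{41} \approx -1.2683$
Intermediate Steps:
$L{\left(Y,U \right)} = \frac{U \left(9 + U\right)}{U + Y}$ ($L{\left(Y,U \right)} = \frac{U + 9}{Y + U} U = \frac{9 + U}{U + Y} U = \frac{U \left(9 + U\right)}{U + Y}$)
$L{\left(-45,4 \right)} 1 = \frac{4 \left(9 + 4\right)}{4 - 45} \cdot 1 = 4 \frac{1}{-41} \cdot 13 \cdot 1 = 4 \left(- \frac{1}{41}\right) 13 \cdot 1 = \left(- \frac{52}{41}\right) 1 = - \frac{52}{41}$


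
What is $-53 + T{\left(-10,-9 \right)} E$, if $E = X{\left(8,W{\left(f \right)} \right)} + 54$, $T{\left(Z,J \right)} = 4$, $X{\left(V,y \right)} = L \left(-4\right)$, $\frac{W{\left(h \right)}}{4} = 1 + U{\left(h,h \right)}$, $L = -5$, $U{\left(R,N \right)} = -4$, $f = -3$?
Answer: $243$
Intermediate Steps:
$W{\left(h \right)} = -12$ ($W{\left(h \right)} = 4 \left(1 - 4\right) = 4 \left(-3\right) = -12$)
$X{\left(V,y \right)} = 20$ ($X{\left(V,y \right)} = \left(-5\right) \left(-4\right) = 20$)
$E = 74$ ($E = 20 + 54 = 74$)
$-53 + T{\left(-10,-9 \right)} E = -53 + 4 \cdot 74 = -53 + 296 = 243$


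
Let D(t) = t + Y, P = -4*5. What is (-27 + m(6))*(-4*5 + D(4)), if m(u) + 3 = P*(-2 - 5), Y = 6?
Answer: -1100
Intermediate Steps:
P = -20
D(t) = 6 + t (D(t) = t + 6 = 6 + t)
m(u) = 137 (m(u) = -3 - 20*(-2 - 5) = -3 - 20*(-7) = -3 + 140 = 137)
(-27 + m(6))*(-4*5 + D(4)) = (-27 + 137)*(-4*5 + (6 + 4)) = 110*(-20 + 10) = 110*(-10) = -1100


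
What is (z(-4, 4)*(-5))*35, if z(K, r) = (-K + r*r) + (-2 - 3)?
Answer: -2625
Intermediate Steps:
z(K, r) = -5 + r² - K (z(K, r) = (-K + r²) - 5 = (r² - K) - 5 = -5 + r² - K)
(z(-4, 4)*(-5))*35 = ((-5 + 4² - 1*(-4))*(-5))*35 = ((-5 + 16 + 4)*(-5))*35 = (15*(-5))*35 = -75*35 = -2625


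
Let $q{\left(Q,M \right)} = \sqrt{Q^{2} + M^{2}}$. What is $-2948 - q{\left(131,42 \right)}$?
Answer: $-2948 - 5 \sqrt{757} \approx -3085.6$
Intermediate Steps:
$q{\left(Q,M \right)} = \sqrt{M^{2} + Q^{2}}$
$-2948 - q{\left(131,42 \right)} = -2948 - \sqrt{42^{2} + 131^{2}} = -2948 - \sqrt{1764 + 17161} = -2948 - \sqrt{18925} = -2948 - 5 \sqrt{757}$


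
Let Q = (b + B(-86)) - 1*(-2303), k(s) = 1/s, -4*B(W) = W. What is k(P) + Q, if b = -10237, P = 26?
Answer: -102862/13 ≈ -7912.5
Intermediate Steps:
B(W) = -W/4
Q = -15825/2 (Q = (-10237 - 1/4*(-86)) - 1*(-2303) = (-10237 + 43/2) + 2303 = -20431/2 + 2303 = -15825/2 ≈ -7912.5)
k(P) + Q = 1/26 - 15825/2 = -102862/13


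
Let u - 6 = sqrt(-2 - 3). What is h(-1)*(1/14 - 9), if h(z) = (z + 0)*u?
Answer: 375/7 + 125*I*sqrt(5)/14 ≈ 53.571 + 19.965*I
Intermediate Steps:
u = 6 + I*sqrt(5) (u = 6 + sqrt(-2 - 3) = 6 + sqrt(-5) = 6 + I*sqrt(5) ≈ 6.0 + 2.2361*I)
h(z) = z*(6 + I*sqrt(5)) (h(z) = (z + 0)*(6 + I*sqrt(5)) = z*(6 + I*sqrt(5)))
h(-1)*(1/14 - 9) = (-(6 + I*sqrt(5)))*(1/14 - 9) = (-6 - I*sqrt(5))*(1/14 - 9) = (-6 - I*sqrt(5))*(-125/14) = 375/7 + 125*I*sqrt(5)/14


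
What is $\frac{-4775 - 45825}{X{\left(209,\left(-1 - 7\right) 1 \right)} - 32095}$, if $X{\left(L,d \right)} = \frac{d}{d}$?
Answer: $\frac{25300}{16047} \approx 1.5766$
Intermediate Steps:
$X{\left(L,d \right)} = 1$
$\frac{-4775 - 45825}{X{\left(209,\left(-1 - 7\right) 1 \right)} - 32095} = \frac{-4775 - 45825}{1 - 32095} = - \frac{50600}{-32094} = \left(-50600\right) \left(- \frac{1}{32094}\right) = \frac{25300}{16047}$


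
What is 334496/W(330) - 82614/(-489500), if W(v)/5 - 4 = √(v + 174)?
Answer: -8184269873/14929750 + 250872*√14/305 ≈ 2529.4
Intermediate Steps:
W(v) = 20 + 5*√(174 + v) (W(v) = 20 + 5*√(v + 174) = 20 + 5*√(174 + v))
334496/W(330) - 82614/(-489500) = 334496/(20 + 5*√(174 + 330)) - 82614/(-489500) = 334496/(20 + 5*√504) - 82614*(-1/489500) = 334496/(20 + 5*(6*√14)) + 41307/244750 = 334496/(20 + 30*√14) + 41307/244750 = 41307/244750 + 334496/(20 + 30*√14)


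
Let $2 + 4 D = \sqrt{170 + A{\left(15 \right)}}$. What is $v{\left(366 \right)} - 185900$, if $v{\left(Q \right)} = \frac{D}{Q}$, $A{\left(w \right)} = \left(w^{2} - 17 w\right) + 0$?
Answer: $- \frac{136078801}{732} + \frac{\sqrt{35}}{732} \approx -1.859 \cdot 10^{5}$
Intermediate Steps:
$A{\left(w \right)} = w^{2} - 17 w$
$D = - \frac{1}{2} + \frac{\sqrt{35}}{2}$ ($D = - \frac{1}{2} + \frac{\sqrt{170 + 15 \left(-17 + 15\right)}}{4} = - \frac{1}{2} + \frac{\sqrt{170 + 15 \left(-2\right)}}{4} = - \frac{1}{2} + \frac{\sqrt{170 - 30}}{4} = - \frac{1}{2} + \frac{\sqrt{140}}{4} = - \frac{1}{2} + \frac{2 \sqrt{35}}{4} = - \frac{1}{2} + \frac{\sqrt{35}}{2} \approx 2.458$)
$v{\left(Q \right)} = \frac{- \frac{1}{2} + \frac{\sqrt{35}}{2}}{Q}$
$v{\left(366 \right)} - 185900 = \frac{-1 + \sqrt{35}}{2 \cdot 366} - 185900 = \frac{1}{2} \cdot \frac{1}{366} \left(-1 + \sqrt{35}\right) - 185900 = \left(- \frac{1}{732} + \frac{\sqrt{35}}{732}\right) - 185900 = - \frac{136078801}{732} + \frac{\sqrt{35}}{732}$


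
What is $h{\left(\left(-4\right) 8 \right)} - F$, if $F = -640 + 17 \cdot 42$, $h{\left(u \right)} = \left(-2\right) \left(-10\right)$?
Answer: $-54$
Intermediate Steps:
$h{\left(u \right)} = 20$
$F = 74$ ($F = -640 + 714 = 74$)
$h{\left(\left(-4\right) 8 \right)} - F = 20 - 74 = -54$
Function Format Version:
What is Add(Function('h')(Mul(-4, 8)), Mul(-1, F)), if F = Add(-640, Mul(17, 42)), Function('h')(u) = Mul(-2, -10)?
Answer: -54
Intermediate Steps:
Function('h')(u) = 20
F = 74 (F = Add(-640, 714) = 74)
Add(Function('h')(Mul(-4, 8)), Mul(-1, F)) = Add(20, Mul(-1, 74)) = Add(20, -74) = -54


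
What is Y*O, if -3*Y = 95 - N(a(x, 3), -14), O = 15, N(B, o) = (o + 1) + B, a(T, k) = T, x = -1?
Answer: -545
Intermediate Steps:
N(B, o) = 1 + B + o (N(B, o) = (1 + o) + B = 1 + B + o)
Y = -109/3 (Y = -(95 - (1 - 1 - 14))/3 = -(95 - 1*(-14))/3 = -(95 + 14)/3 = -⅓*109 = -109/3 ≈ -36.333)
Y*O = -109/3*15 = -545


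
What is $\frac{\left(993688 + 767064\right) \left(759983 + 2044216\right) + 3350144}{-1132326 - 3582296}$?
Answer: $- \frac{2468751173896}{2357311} \approx -1.0473 \cdot 10^{6}$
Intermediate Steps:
$\frac{\left(993688 + 767064\right) \left(759983 + 2044216\right) + 3350144}{-1132326 - 3582296} = \frac{1760752 \cdot 2804199 + 3350144}{-4714622} = \left(4937498997648 + 3350144\right) \left(- \frac{1}{4714622}\right) = 4937502347792 \left(- \frac{1}{4714622}\right) = - \frac{2468751173896}{2357311}$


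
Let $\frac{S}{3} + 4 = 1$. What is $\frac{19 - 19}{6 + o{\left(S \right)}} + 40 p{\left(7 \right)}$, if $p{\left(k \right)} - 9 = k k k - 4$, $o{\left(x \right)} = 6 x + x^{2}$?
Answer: $13920$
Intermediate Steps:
$S = -9$ ($S = -12 + 3 \cdot 1 = -12 + 3 = -9$)
$o{\left(x \right)} = x^{2} + 6 x$
$p{\left(k \right)} = 5 + k^{3}$ ($p{\left(k \right)} = 9 + \left(k k k - 4\right) = 9 + \left(k^{2} k - 4\right) = 9 + \left(k^{3} - 4\right) = 9 + \left(-4 + k^{3}\right) = 5 + k^{3}$)
$\frac{19 - 19}{6 + o{\left(S \right)}} + 40 p{\left(7 \right)} = \frac{19 - 19}{6 - 9 \left(6 - 9\right)} + 40 \left(5 + 7^{3}\right) = \frac{0}{6 - -27} + 40 \left(5 + 343\right) = \frac{0}{6 + 27} + 40 \cdot 348 = \frac{0}{33} + 13920 = 0 \cdot \frac{1}{33} + 13920 = 0 + 13920 = 13920$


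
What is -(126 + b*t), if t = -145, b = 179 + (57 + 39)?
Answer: 39749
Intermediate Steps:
b = 275 (b = 179 + 96 = 275)
-(126 + b*t) = -(126 + 275*(-145)) = -(126 - 39875) = -1*(-39749) = 39749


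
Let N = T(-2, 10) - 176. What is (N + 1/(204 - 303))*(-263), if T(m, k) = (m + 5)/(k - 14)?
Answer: 18409211/396 ≈ 46488.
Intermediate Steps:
T(m, k) = (5 + m)/(-14 + k)
N = -707/4 (N = (5 - 2)/(-14 + 10) - 176 = 3/(-4) - 176 = -¼*3 - 176 = -¾ - 176 = -707/4 ≈ -176.75)
(N + 1/(204 - 303))*(-263) = (-707/4 + 1/(204 - 303))*(-263) = (-707/4 + 1/(-99))*(-263) = (-707/4 - 1/99)*(-263) = -69997/396*(-263) = 18409211/396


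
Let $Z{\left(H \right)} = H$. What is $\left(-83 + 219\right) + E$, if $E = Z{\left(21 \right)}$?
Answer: $157$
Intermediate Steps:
$E = 21$
$\left(-83 + 219\right) + E = \left(-83 + 219\right) + 21 = 136 + 21 = 157$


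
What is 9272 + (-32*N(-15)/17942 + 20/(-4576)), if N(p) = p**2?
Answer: 95152740873/10262824 ≈ 9271.6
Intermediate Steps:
9272 + (-32*N(-15)/17942 + 20/(-4576)) = 9272 + (-32*(-15)**2/17942 + 20/(-4576)) = 9272 + (-32*225*(1/17942) + 20*(-1/4576)) = 9272 + (-7200*1/17942 - 5/1144) = 9272 + (-3600/8971 - 5/1144) = 9272 - 4163255/10262824 = 95152740873/10262824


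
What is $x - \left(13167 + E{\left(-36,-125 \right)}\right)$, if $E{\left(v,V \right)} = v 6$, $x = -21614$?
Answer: $-34565$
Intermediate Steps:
$E{\left(v,V \right)} = 6 v$
$x - \left(13167 + E{\left(-36,-125 \right)}\right) = -21614 - \left(13167 + 6 \left(-36\right)\right) = -21614 - 12951 = -34565$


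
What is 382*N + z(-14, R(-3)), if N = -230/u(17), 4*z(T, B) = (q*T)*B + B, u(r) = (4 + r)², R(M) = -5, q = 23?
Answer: 356365/1764 ≈ 202.02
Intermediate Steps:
z(T, B) = B/4 + 23*B*T/4 (z(T, B) = ((23*T)*B + B)/4 = (23*B*T + B)/4 = (B + 23*B*T)/4 = B/4 + 23*B*T/4)
N = -230/441 (N = -230/(4 + 17)² = -230/(21²) = -230/441 ≈ -0.52154)
382*N + z(-14, R(-3)) = 382*(-230/441) + (¼)*(-5)*(1 + 23*(-14)) = -87860/441 + (¼)*(-5)*(1 - 322) = -87860/441 + (¼)*(-5)*(-321) = -87860/441 + 1605/4 = 356365/1764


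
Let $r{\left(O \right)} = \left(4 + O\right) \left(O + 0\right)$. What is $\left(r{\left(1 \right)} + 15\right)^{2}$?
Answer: $400$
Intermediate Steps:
$r{\left(O \right)} = O \left(4 + O\right)$ ($r{\left(O \right)} = \left(4 + O\right) O = O \left(4 + O\right)$)
$\left(r{\left(1 \right)} + 15\right)^{2} = \left(1 \left(4 + 1\right) + 15\right)^{2} = \left(1 \cdot 5 + 15\right)^{2} = \left(5 + 15\right)^{2} = 20^{2} = 400$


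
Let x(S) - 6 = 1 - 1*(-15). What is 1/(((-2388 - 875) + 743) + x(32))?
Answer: -1/2498 ≈ -0.00040032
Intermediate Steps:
x(S) = 22 (x(S) = 6 + (1 - 1*(-15)) = 6 + (1 + 15) = 6 + 16 = 22)
1/(((-2388 - 875) + 743) + x(32)) = 1/(((-2388 - 875) + 743) + 22) = 1/((-3263 + 743) + 22) = 1/(-2520 + 22) = 1/(-2498) = -1/2498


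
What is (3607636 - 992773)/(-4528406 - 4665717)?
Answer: -2614863/9194123 ≈ -0.28441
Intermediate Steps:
(3607636 - 992773)/(-4528406 - 4665717) = 2614863/(-9194123) = 2614863*(-1/9194123) = -2614863/9194123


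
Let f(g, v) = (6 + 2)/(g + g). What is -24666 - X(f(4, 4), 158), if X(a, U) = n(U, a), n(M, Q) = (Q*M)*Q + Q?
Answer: -24825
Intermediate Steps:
n(M, Q) = Q + M*Q**2 (n(M, Q) = (M*Q)*Q + Q = M*Q**2 + Q = Q + M*Q**2)
f(g, v) = 4/g (f(g, v) = 8/((2*g)) = 8*(1/(2*g)) = 4/g)
X(a, U) = a*(1 + U*a)
-24666 - X(f(4, 4), 158) = -24666 - 4/4*(1 + 158*(4/4)) = -24666 - 4*(1/4)*(1 + 158*(4*(1/4))) = -24666 - (1 + 158*1) = -24666 - (1 + 158) = -24666 - 159 = -24825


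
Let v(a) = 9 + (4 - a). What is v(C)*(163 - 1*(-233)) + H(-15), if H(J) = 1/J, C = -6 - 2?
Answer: 124739/15 ≈ 8315.9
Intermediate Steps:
C = -8
v(a) = 13 - a
v(C)*(163 - 1*(-233)) + H(-15) = (13 - 1*(-8))*(163 - 1*(-233)) + 1/(-15) = (13 + 8)*(163 + 233) - 1/15 = 21*396 - 1/15 = 8316 - 1/15 = 124739/15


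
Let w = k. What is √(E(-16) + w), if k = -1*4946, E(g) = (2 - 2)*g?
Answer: I*√4946 ≈ 70.328*I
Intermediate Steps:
E(g) = 0 (E(g) = 0*g = 0)
k = -4946
w = -4946
√(E(-16) + w) = √(0 - 4946) = √(-4946) = I*√4946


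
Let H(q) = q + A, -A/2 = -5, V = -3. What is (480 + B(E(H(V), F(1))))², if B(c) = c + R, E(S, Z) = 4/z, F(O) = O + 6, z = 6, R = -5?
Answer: 2036329/9 ≈ 2.2626e+5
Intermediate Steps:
A = 10 (A = -2*(-5) = 10)
F(O) = 6 + O
H(q) = 10 + q (H(q) = q + 10 = 10 + q)
E(S, Z) = ⅔ (E(S, Z) = 4/6 = 4*(⅙) = ⅔)
B(c) = -5 + c (B(c) = c - 5 = -5 + c)
(480 + B(E(H(V), F(1))))² = (480 + (-5 + ⅔))² = (480 - 13/3)² = (1427/3)² = 2036329/9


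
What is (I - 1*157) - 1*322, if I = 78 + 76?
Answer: -325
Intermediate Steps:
I = 154
(I - 1*157) - 1*322 = (154 - 1*157) - 1*322 = (154 - 157) - 322 = -3 - 322 = -325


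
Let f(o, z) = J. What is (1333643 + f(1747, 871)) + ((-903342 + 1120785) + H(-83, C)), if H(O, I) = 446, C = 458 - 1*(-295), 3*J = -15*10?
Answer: 1551482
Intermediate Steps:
J = -50 (J = (-15*10)/3 = (⅓)*(-150) = -50)
C = 753 (C = 458 + 295 = 753)
f(o, z) = -50
(1333643 + f(1747, 871)) + ((-903342 + 1120785) + H(-83, C)) = (1333643 - 50) + ((-903342 + 1120785) + 446) = 1333593 + (217443 + 446) = 1333593 + 217889 = 1551482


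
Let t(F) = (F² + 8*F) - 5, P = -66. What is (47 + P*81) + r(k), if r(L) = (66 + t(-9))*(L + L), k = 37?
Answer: -119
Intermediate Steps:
t(F) = -5 + F² + 8*F
r(L) = 140*L (r(L) = (66 + (-5 + (-9)² + 8*(-9)))*(L + L) = (66 + (-5 + 81 - 72))*(2*L) = (66 + 4)*(2*L) = 70*(2*L) = 140*L)
(47 + P*81) + r(k) = (47 - 66*81) + 140*37 = (47 - 5346) + 5180 = -5299 + 5180 = -119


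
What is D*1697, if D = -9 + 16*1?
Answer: 11879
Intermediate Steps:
D = 7 (D = -9 + 16 = 7)
D*1697 = 7*1697 = 11879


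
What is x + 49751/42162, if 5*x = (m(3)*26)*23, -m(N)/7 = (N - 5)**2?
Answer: -705711773/210810 ≈ -3347.6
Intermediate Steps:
m(N) = -7*(-5 + N)**2 (m(N) = -7*(N - 5)**2 = -7*(-5 + N)**2)
x = -16744/5 (x = ((-7*(-5 + 3)**2*26)*23)/5 = ((-7*(-2)**2*26)*23)/5 = ((-7*4*26)*23)/5 = (-28*26*23)/5 = (-728*23)/5 = (1/5)*(-16744) = -16744/5 ≈ -3348.8)
x + 49751/42162 = -16744/5 + 49751/42162 = -705711773/210810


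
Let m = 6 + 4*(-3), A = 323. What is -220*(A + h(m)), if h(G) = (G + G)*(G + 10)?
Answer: -60500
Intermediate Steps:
m = -6 (m = 6 - 12 = -6)
h(G) = 2*G*(10 + G) (h(G) = (2*G)*(10 + G) = 2*G*(10 + G))
-220*(A + h(m)) = -220*(323 + 2*(-6)*(10 - 6)) = -220*(323 + 2*(-6)*4) = -220*(323 - 48) = -220*275 = -60500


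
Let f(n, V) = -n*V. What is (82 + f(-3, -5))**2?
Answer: 4489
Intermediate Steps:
f(n, V) = -V*n
(82 + f(-3, -5))**2 = (82 - 1*(-5)*(-3))**2 = (82 - 15)**2 = 67**2 = 4489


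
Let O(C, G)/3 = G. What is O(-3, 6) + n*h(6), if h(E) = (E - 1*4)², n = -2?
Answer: 10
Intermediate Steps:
O(C, G) = 3*G
h(E) = (-4 + E)² (h(E) = (E - 4)² = (-4 + E)²)
O(-3, 6) + n*h(6) = 3*6 - 2*(-4 + 6)² = 18 - 2*2² = 18 - 2*4 = 18 - 8 = 10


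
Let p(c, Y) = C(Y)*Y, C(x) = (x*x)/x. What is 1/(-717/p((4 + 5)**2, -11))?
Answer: -121/717 ≈ -0.16876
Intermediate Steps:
C(x) = x (C(x) = x**2/x = x)
p(c, Y) = Y**2 (p(c, Y) = Y*Y = Y**2)
1/(-717/p((4 + 5)**2, -11)) = 1/(-717/((-11)**2)) = 1/(-717/121) = -121/717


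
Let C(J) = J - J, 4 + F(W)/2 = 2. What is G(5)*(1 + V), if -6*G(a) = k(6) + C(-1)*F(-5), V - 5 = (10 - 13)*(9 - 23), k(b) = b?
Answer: -48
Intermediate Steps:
F(W) = -4 (F(W) = -8 + 2*2 = -8 + 4 = -4)
V = 47 (V = 5 + (10 - 13)*(9 - 23) = 5 - 3*(-14) = 5 + 42 = 47)
C(J) = 0
G(a) = -1 (G(a) = -(6 + 0*(-4))/6 = -(6 + 0)/6 = -1/6*6 = -1)
G(5)*(1 + V) = -(1 + 47) = -1*48 = -48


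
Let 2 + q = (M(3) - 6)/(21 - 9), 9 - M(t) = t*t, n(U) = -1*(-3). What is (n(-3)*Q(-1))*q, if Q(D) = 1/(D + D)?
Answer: 15/4 ≈ 3.7500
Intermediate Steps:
n(U) = 3
M(t) = 9 - t**2 (M(t) = 9 - t*t = 9 - t**2)
Q(D) = 1/(2*D)
q = -5/2 (q = -2 + ((9 - 1*3**2) - 6)/(21 - 9) = -2 + ((9 - 1*9) - 6)/12 = -2 + ((9 - 9) - 6)*(1/12) = -2 + (0 - 6)*(1/12) = -2 - 6*1/12 = -2 - 1/2 = -5/2 ≈ -2.5000)
(n(-3)*Q(-1))*q = (3*((1/2)/(-1)))*(-5/2) = (3*((1/2)*(-1)))*(-5/2) = (3*(-1/2))*(-5/2) = -3/2*(-5/2) = 15/4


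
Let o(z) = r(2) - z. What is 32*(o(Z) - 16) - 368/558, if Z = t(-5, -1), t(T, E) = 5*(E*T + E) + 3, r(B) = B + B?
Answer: -312664/279 ≈ -1120.7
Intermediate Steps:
r(B) = 2*B
t(T, E) = 3 + 5*E + 5*E*T (t(T, E) = 5*(E + E*T) + 3 = (5*E + 5*E*T) + 3 = 3 + 5*E + 5*E*T)
Z = 23 (Z = 3 + 5*(-1) + 5*(-1)*(-5) = 3 - 5 + 25 = 23)
o(z) = 4 - z (o(z) = 2*2 - z = 4 - z)
32*(o(Z) - 16) - 368/558 = 32*((4 - 1*23) - 16) - 368/558 = 32*((4 - 23) - 16) - 368*1/558 = 32*(-19 - 16) - 184/279 = 32*(-35) - 184/279 = -1120 - 184/279 = -312664/279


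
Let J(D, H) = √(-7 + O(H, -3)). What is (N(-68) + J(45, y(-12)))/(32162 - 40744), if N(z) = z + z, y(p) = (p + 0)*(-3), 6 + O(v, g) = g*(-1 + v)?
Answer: 68/4291 - I*√118/8582 ≈ 0.015847 - 0.0012658*I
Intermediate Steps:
O(v, g) = -6 + g*(-1 + v)
y(p) = -3*p (y(p) = p*(-3) = -3*p)
N(z) = 2*z
J(D, H) = √(-10 - 3*H) (J(D, H) = √(-7 + (-6 - 1*(-3) - 3*H)) = √(-7 + (-6 + 3 - 3*H)) = √(-7 + (-3 - 3*H)) = √(-10 - 3*H))
(N(-68) + J(45, y(-12)))/(32162 - 40744) = (2*(-68) + √(-10 - (-9)*(-12)))/(32162 - 40744) = (-136 + √(-10 - 3*36))/(-8582) = (-136 + √(-10 - 108))*(-1/8582) = (-136 + √(-118))*(-1/8582) = (-136 + I*√118)*(-1/8582) = 68/4291 - I*√118/8582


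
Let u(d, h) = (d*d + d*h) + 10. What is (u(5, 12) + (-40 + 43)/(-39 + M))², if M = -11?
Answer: 22534009/2500 ≈ 9013.6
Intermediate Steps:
u(d, h) = 10 + d² + d*h (u(d, h) = (d² + d*h) + 10 = 10 + d² + d*h)
(u(5, 12) + (-40 + 43)/(-39 + M))² = ((10 + 5² + 5*12) + (-40 + 43)/(-39 - 11))² = ((10 + 25 + 60) + 3/(-50))² = (95 + 3*(-1/50))² = (95 - 3/50)² = (4747/50)² = 22534009/2500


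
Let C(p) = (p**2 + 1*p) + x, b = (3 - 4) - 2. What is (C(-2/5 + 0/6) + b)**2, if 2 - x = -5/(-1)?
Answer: 24336/625 ≈ 38.938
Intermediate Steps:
x = -3 (x = 2 - (-5)/(-1) = 2 - (-5)*(-1) = 2 - 1*5 = 2 - 5 = -3)
b = -3 (b = -1 - 2 = -3)
C(p) = -3 + p + p**2 (C(p) = (p**2 + 1*p) - 3 = (p**2 + p) - 3 = (p + p**2) - 3 = -3 + p + p**2)
(C(-2/5 + 0/6) + b)**2 = ((-3 + (-2/5 + 0/6) + (-2/5 + 0/6)**2) - 3)**2 = ((-3 + (-2*1/5 + 0*(1/6)) + (-2*1/5 + 0*(1/6))**2) - 3)**2 = ((-3 + (-2/5 + 0) + (-2/5 + 0)**2) - 3)**2 = ((-3 - 2/5 + (-2/5)**2) - 3)**2 = ((-3 - 2/5 + 4/25) - 3)**2 = (-81/25 - 3)**2 = (-156/25)**2 = 24336/625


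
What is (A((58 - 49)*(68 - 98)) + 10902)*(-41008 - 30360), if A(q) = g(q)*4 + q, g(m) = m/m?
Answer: -759070048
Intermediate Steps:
g(m) = 1
A(q) = 4 + q (A(q) = 1*4 + q = 4 + q)
(A((58 - 49)*(68 - 98)) + 10902)*(-41008 - 30360) = ((4 + (58 - 49)*(68 - 98)) + 10902)*(-41008 - 30360) = ((4 + 9*(-30)) + 10902)*(-71368) = ((4 - 270) + 10902)*(-71368) = (-266 + 10902)*(-71368) = 10636*(-71368) = -759070048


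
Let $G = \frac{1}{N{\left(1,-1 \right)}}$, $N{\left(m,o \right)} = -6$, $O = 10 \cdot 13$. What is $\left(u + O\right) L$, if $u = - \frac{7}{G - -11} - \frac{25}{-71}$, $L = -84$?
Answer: $- \frac{50281812}{4615} \approx -10895.0$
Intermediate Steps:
$O = 130$
$G = - \frac{1}{6}$ ($G = \frac{1}{-6} = - \frac{1}{6} \approx -0.16667$)
$u = - \frac{1357}{4615}$ ($u = - \frac{7}{- \frac{1}{6} - -11} - \frac{25}{-71} = - \frac{7}{- \frac{1}{6} + 11} - - \frac{25}{71} = - \frac{7}{\frac{65}{6}} + \frac{25}{71} = \left(-7\right) \frac{6}{65} + \frac{25}{71} = - \frac{42}{65} + \frac{25}{71} = - \frac{1357}{4615} \approx -0.29404$)
$\left(u + O\right) L = \left(- \frac{1357}{4615} + 130\right) \left(-84\right) = \frac{598593}{4615} \left(-84\right) = - \frac{50281812}{4615}$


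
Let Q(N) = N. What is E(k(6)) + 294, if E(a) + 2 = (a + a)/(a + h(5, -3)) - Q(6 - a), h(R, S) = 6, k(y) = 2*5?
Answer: 1189/4 ≈ 297.25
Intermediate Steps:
k(y) = 10
E(a) = -8 + a + 2*a/(6 + a) (E(a) = -2 + ((a + a)/(a + 6) - (6 - a)) = -2 + ((2*a)/(6 + a) + (-6 + a)) = -2 + (2*a/(6 + a) + (-6 + a)) = -2 + (-6 + a + 2*a/(6 + a)) = -8 + a + 2*a/(6 + a))
E(k(6)) + 294 = (-48 + 10²)/(6 + 10) + 294 = (-48 + 100)/16 + 294 = (1/16)*52 + 294 = 13/4 + 294 = 1189/4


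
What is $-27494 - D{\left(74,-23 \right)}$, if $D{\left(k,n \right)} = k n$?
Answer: $-25792$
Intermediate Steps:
$-27494 - D{\left(74,-23 \right)} = -27494 - 74 \left(-23\right) = -27494 - -1702 = -27494 + 1702 = -25792$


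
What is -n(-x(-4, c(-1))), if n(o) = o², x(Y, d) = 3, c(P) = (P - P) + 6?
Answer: -9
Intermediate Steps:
c(P) = 6 (c(P) = 0 + 6 = 6)
-n(-x(-4, c(-1))) = -(-1*3)² = -1*(-3)² = -1*9 = -9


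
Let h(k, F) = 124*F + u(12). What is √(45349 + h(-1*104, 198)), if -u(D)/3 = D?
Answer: √69865 ≈ 264.32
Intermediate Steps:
u(D) = -3*D
h(k, F) = -36 + 124*F (h(k, F) = 124*F - 3*12 = 124*F - 36 = -36 + 124*F)
√(45349 + h(-1*104, 198)) = √(45349 + (-36 + 124*198)) = √(45349 + (-36 + 24552)) = √(45349 + 24516) = √69865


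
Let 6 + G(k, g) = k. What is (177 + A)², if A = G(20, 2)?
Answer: 36481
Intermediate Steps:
G(k, g) = -6 + k
A = 14 (A = -6 + 20 = 14)
(177 + A)² = (177 + 14)² = 191² = 36481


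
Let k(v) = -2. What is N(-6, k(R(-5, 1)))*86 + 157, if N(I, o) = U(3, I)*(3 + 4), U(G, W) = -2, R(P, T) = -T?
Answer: -1047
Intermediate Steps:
N(I, o) = -14 (N(I, o) = -2*(3 + 4) = -2*7 = -14)
N(-6, k(R(-5, 1)))*86 + 157 = -14*86 + 157 = -1204 + 157 = -1047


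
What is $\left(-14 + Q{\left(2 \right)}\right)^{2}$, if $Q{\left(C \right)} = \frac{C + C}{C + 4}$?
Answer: $\frac{1600}{9} \approx 177.78$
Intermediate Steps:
$Q{\left(C \right)} = \frac{2 C}{4 + C}$
$\left(-14 + Q{\left(2 \right)}\right)^{2} = \left(-14 + 2 \cdot 2 \frac{1}{4 + 2}\right)^{2} = \left(-14 + 2 \cdot 2 \cdot \frac{1}{6}\right)^{2} = \left(-14 + \frac{2}{3}\right)^{2} = \left(- \frac{40}{3}\right)^{2} = \frac{1600}{9}$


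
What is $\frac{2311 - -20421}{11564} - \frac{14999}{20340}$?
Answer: $\frac{72230111}{58802940} \approx 1.2283$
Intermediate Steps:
$\frac{2311 - -20421}{11564} - \frac{14999}{20340} = \left(2311 + 20421\right) \frac{1}{11564} - \frac{14999}{20340} = 22732 \cdot \frac{1}{11564} - \frac{14999}{20340} = \frac{5683}{2891} - \frac{14999}{20340} = \frac{72230111}{58802940}$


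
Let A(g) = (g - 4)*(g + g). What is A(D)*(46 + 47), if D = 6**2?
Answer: 214272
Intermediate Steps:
D = 36
A(g) = 2*g*(-4 + g) (A(g) = (-4 + g)*(2*g) = 2*g*(-4 + g))
A(D)*(46 + 47) = (2*36*(-4 + 36))*(46 + 47) = (2*36*32)*93 = 2304*93 = 214272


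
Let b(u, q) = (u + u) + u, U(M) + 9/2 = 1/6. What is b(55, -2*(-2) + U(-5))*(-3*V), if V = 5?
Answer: -2475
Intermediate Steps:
U(M) = -13/3 (U(M) = -9/2 + 1/6 = -13/3)
b(u, q) = 3*u (b(u, q) = 2*u + u = 3*u)
b(55, -2*(-2) + U(-5))*(-3*V) = (3*55)*(-3*5) = 165*(-15) = -2475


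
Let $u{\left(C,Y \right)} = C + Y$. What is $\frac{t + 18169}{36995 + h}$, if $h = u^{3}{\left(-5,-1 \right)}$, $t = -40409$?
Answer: $- \frac{22240}{36779} \approx -0.60469$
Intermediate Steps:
$h = -216$ ($h = \left(-5 - 1\right)^{3} = \left(-6\right)^{3} = -216$)
$\frac{t + 18169}{36995 + h} = \frac{-40409 + 18169}{36995 - 216} = - \frac{22240}{36779}$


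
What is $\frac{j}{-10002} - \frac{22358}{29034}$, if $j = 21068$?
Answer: $- \frac{69609419}{24199839} \approx -2.8764$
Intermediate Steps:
$\frac{j}{-10002} - \frac{22358}{29034} = \frac{21068}{-10002} - \frac{22358}{29034} = 21068 \left(- \frac{1}{10002}\right) - \frac{11179}{14517} = - \frac{10534}{5001} - \frac{11179}{14517} = - \frac{69609419}{24199839}$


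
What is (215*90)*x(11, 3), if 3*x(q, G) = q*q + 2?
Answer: 793350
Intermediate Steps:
x(q, G) = 2/3 + q**2/3 (x(q, G) = (q*q + 2)/3 = (q**2 + 2)/3 = (2 + q**2)/3 = 2/3 + q**2/3)
(215*90)*x(11, 3) = (215*90)*(2/3 + (1/3)*11**2) = 19350*(2/3 + (1/3)*121) = 19350*(2/3 + 121/3) = 19350*41 = 793350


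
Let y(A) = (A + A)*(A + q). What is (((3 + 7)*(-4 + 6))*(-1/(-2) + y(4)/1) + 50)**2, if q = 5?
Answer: 2250000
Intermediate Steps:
y(A) = 2*A*(5 + A) (y(A) = (A + A)*(A + 5) = (2*A)*(5 + A) = 2*A*(5 + A))
(((3 + 7)*(-4 + 6))*(-1/(-2) + y(4)/1) + 50)**2 = (((3 + 7)*(-4 + 6))*(-1/(-2) + (2*4*(5 + 4))/1) + 50)**2 = ((10*2)*(-1*(-1/2) + (2*4*9)*1) + 50)**2 = (20*(1/2 + 72*1) + 50)**2 = (20*(1/2 + 72) + 50)**2 = (20*(145/2) + 50)**2 = (1450 + 50)**2 = 1500**2 = 2250000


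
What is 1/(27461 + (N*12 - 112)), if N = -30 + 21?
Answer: 1/27241 ≈ 3.6709e-5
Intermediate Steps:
N = -9
1/(27461 + (N*12 - 112)) = 1/(27461 + (-9*12 - 112)) = 1/(27461 + (-108 - 112)) = 1/(27461 - 220) = 1/27241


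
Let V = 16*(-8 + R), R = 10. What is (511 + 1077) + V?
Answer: 1620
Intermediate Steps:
V = 32 (V = 16*(-8 + 10) = 16*2 = 32)
(511 + 1077) + V = (511 + 1077) + 32 = 1588 + 32 = 1620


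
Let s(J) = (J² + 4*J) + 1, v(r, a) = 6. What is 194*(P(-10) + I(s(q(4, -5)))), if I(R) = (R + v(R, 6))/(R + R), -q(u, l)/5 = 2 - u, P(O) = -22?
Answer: -195843/47 ≈ -4166.9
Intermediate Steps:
q(u, l) = -10 + 5*u (q(u, l) = -5*(2 - u) = -10 + 5*u)
s(J) = 1 + J² + 4*J
I(R) = (6 + R)/(2*R) (I(R) = (R + 6)/(R + R) = (6 + R)/((2*R)) = (6 + R)*(1/(2*R)) = (6 + R)/(2*R))
194*(P(-10) + I(s(q(4, -5)))) = 194*(-22 + (6 + (1 + (-10 + 5*4)² + 4*(-10 + 5*4)))/(2*(1 + (-10 + 5*4)² + 4*(-10 + 5*4)))) = 194*(-22 + (6 + (1 + (-10 + 20)² + 4*(-10 + 20)))/(2*(1 + (-10 + 20)² + 4*(-10 + 20)))) = 194*(-22 + (6 + (1 + 10² + 4*10))/(2*(1 + 10² + 4*10))) = 194*(-22 + (6 + (1 + 100 + 40))/(2*(1 + 100 + 40))) = 194*(-22 + (½)*(6 + 141)/141) = 194*(-22 + (½)*(1/141)*147) = 194*(-22 + 49/94) = 194*(-2019/94) = -195843/47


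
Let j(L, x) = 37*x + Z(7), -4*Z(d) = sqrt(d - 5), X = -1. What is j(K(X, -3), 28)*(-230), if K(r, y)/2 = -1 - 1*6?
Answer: -238280 + 115*sqrt(2)/2 ≈ -2.3820e+5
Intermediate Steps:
Z(d) = -sqrt(-5 + d)/4 (Z(d) = -sqrt(d - 5)/4 = -sqrt(-5 + d)/4)
K(r, y) = -14 (K(r, y) = 2*(-1 - 1*6) = 2*(-1 - 6) = 2*(-7) = -14)
j(L, x) = 37*x - sqrt(2)/4 (j(L, x) = 37*x - sqrt(-5 + 7)/4 = 37*x - sqrt(2)/4)
j(K(X, -3), 28)*(-230) = (37*28 - sqrt(2)/4)*(-230) = (1036 - sqrt(2)/4)*(-230) = -238280 + 115*sqrt(2)/2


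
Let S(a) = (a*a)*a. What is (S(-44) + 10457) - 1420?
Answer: -76147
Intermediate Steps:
S(a) = a**3 (S(a) = a**2*a = a**3)
(S(-44) + 10457) - 1420 = ((-44)**3 + 10457) - 1420 = (-85184 + 10457) - 1420 = -74727 - 1420 = -76147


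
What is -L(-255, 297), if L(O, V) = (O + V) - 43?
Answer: 1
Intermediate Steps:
L(O, V) = -43 + O + V
-L(-255, 297) = -(-43 - 255 + 297) = -1*(-1) = 1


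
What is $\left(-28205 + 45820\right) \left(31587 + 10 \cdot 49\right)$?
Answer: $565036355$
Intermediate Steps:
$\left(-28205 + 45820\right) \left(31587 + 10 \cdot 49\right) = 17615 \left(31587 + 490\right) = 17615 \cdot 32077 = 565036355$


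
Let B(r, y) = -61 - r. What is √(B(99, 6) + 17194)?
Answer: √17034 ≈ 130.51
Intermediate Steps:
√(B(99, 6) + 17194) = √((-61 - 1*99) + 17194) = √((-61 - 99) + 17194) = √(-160 + 17194) = √17034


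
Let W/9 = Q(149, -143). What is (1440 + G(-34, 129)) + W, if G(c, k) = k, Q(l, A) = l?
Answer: 2910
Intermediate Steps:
W = 1341 (W = 9*149 = 1341)
(1440 + G(-34, 129)) + W = (1440 + 129) + 1341 = 1569 + 1341 = 2910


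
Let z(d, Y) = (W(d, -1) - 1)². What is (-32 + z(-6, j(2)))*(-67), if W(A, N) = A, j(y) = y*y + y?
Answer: -1139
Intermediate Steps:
j(y) = y + y² (j(y) = y² + y = y + y²)
z(d, Y) = (-1 + d)² (z(d, Y) = (d - 1)² = (-1 + d)²)
(-32 + z(-6, j(2)))*(-67) = (-32 + (-1 - 6)²)*(-67) = (-32 + (-7)²)*(-67) = (-32 + 49)*(-67) = 17*(-67) = -1139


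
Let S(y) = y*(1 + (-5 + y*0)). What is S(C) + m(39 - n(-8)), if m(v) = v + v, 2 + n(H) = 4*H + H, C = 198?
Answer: -630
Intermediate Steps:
n(H) = -2 + 5*H (n(H) = -2 + (4*H + H) = -2 + 5*H)
S(y) = -4*y (S(y) = y*(1 + (-5 + 0)) = y*(1 - 5) = y*(-4) = -4*y)
m(v) = 2*v
S(C) + m(39 - n(-8)) = -4*198 + 2*(39 - (-2 + 5*(-8))) = -792 + 2*(39 - (-2 - 40)) = -792 + 2*(39 - 1*(-42)) = -792 + 2*(39 + 42) = -792 + 2*81 = -792 + 162 = -630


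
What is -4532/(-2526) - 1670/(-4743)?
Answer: 4285616/1996803 ≈ 2.1462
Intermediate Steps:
-4532/(-2526) - 1670/(-4743) = -4532*(-1/2526) - 1670*(-1/4743) = 2266/1263 + 1670/4743 = 4285616/1996803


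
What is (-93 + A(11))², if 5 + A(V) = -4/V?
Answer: 1170724/121 ≈ 9675.4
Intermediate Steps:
A(V) = -5 - 4/V
(-93 + A(11))² = (-93 + (-5 - 4/11))² = (-93 - 59/11)² = (-1082/11)² = 1170724/121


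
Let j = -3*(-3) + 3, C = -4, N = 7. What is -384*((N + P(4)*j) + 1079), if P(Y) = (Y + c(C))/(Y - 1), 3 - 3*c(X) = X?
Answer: -426752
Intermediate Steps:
c(X) = 1 - X/3
j = 12 (j = 9 + 3 = 12)
P(Y) = (7/3 + Y)/(-1 + Y) (P(Y) = (Y + (1 - ⅓*(-4)))/(Y - 1) = (Y + (1 + 4/3))/(-1 + Y) = (Y + 7/3)/(-1 + Y) = (7/3 + Y)/(-1 + Y))
-384*((N + P(4)*j) + 1079) = -384*((7 + ((7/3 + 4)/(-1 + 4))*12) + 1079) = -384*((7 + ((19/3)/3)*12) + 1079) = -384*((7 + ((⅓)*(19/3))*12) + 1079) = -384*((7 + (19/9)*12) + 1079) = -384*((7 + 76/3) + 1079) = -384*(97/3 + 1079) = -384*3334/3 = -426752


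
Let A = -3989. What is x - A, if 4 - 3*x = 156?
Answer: 11815/3 ≈ 3938.3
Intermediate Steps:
x = -152/3 (x = 4/3 - ⅓*156 = 4/3 - 52 = -152/3 ≈ -50.667)
x - A = -152/3 - 1*(-3989) = -152/3 + 3989 = 11815/3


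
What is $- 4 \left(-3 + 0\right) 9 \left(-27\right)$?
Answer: $-2916$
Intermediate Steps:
$- 4 \left(-3 + 0\right) 9 \left(-27\right) = \left(-4\right) \left(-3\right) 9 \left(-27\right) = 12 \cdot 9 \left(-27\right) = 108 \left(-27\right) = -2916$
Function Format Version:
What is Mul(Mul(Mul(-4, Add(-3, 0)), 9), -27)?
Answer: -2916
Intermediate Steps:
Mul(Mul(Mul(-4, Add(-3, 0)), 9), -27) = Mul(Mul(Mul(-4, -3), 9), -27) = Mul(Mul(12, 9), -27) = Mul(108, -27) = -2916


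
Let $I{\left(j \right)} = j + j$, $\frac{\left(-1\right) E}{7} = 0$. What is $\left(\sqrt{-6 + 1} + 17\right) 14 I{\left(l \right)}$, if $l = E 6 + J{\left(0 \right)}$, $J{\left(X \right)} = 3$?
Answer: $1428 + 84 i \sqrt{5} \approx 1428.0 + 187.83 i$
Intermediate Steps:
$E = 0$ ($E = \left(-7\right) 0 = 0$)
$l = 3$ ($l = 0 \cdot 6 + 3 = 0 + 3 = 3$)
$I{\left(j \right)} = 2 j$
$\left(\sqrt{-6 + 1} + 17\right) 14 I{\left(l \right)} = \left(\sqrt{-6 + 1} + 17\right) 14 \cdot 2 \cdot 3 = \left(\sqrt{-5} + 17\right) 14 \cdot 6 = \left(i \sqrt{5} + 17\right) 14 \cdot 6 = \left(17 + i \sqrt{5}\right) 14 \cdot 6 = \left(238 + 14 i \sqrt{5}\right) 6 = 1428 + 84 i \sqrt{5}$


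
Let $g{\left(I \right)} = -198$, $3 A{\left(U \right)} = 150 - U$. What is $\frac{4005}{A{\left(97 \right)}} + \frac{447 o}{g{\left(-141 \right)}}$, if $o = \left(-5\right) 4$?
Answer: $\frac{475465}{1749} \approx 271.85$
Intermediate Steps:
$o = -20$
$A{\left(U \right)} = 50 - \frac{U}{3}$ ($A{\left(U \right)} = \frac{150 - U}{3} = 50 - \frac{U}{3}$)
$\frac{4005}{A{\left(97 \right)}} + \frac{447 o}{g{\left(-141 \right)}} = \frac{4005}{50 - \frac{97}{3}} + \frac{447 \left(-20\right)}{-198} = \frac{4005}{50 - \frac{97}{3}} - - \frac{1490}{33} = \frac{4005}{\frac{53}{3}} + \frac{1490}{33} = 4005 \cdot \frac{3}{53} + \frac{1490}{33} = \frac{12015}{53} + \frac{1490}{33} = \frac{475465}{1749}$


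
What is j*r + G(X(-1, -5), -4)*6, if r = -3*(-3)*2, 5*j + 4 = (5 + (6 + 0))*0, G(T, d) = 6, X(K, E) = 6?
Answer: 108/5 ≈ 21.600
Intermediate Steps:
j = -⅘ (j = -⅘ + ((5 + (6 + 0))*0)/5 = -⅘ + ((5 + 6)*0)/5 = -⅘ + (11*0)/5 = -⅘ + (⅕)*0 = -⅘ + 0 = -⅘ ≈ -0.80000)
r = 18 (r = 9*2 = 18)
j*r + G(X(-1, -5), -4)*6 = -⅘*18 + 6*6 = -72/5 + 36 = 108/5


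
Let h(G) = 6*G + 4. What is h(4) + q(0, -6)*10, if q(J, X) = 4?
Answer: 68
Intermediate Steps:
h(G) = 4 + 6*G
h(4) + q(0, -6)*10 = (4 + 6*4) + 4*10 = (4 + 24) + 40 = 28 + 40 = 68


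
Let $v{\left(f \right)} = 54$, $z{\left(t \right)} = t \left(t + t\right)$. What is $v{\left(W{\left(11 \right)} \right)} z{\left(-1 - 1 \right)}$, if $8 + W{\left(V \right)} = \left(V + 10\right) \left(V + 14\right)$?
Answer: $432$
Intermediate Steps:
$z{\left(t \right)} = 2 t^{2}$ ($z{\left(t \right)} = t 2 t = 2 t^{2}$)
$W{\left(V \right)} = -8 + \left(10 + V\right) \left(14 + V\right)$ ($W{\left(V \right)} = -8 + \left(V + 10\right) \left(V + 14\right) = -8 + \left(10 + V\right) \left(14 + V\right)$)
$v{\left(W{\left(11 \right)} \right)} z{\left(-1 - 1 \right)} = 54 \cdot 2 \left(-1 - 1\right)^{2} = 54 \cdot 2 \left(-2\right)^{2} = 54 \cdot 2 \cdot 4 = 54 \cdot 8 = 432$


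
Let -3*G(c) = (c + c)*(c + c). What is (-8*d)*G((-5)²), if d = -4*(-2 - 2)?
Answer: 320000/3 ≈ 1.0667e+5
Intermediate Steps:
d = 16 (d = -4*(-4) = 16)
G(c) = -4*c²/3 (G(c) = -(c + c)*(c + c)/3 = -2*c*2*c/3 = -4*c²/3)
(-8*d)*G((-5)²) = (-8*16)*(-4*((-5)²)²/3) = -(-512)*25²/3 = -(-512)*625/3 = -128*(-2500/3) = 320000/3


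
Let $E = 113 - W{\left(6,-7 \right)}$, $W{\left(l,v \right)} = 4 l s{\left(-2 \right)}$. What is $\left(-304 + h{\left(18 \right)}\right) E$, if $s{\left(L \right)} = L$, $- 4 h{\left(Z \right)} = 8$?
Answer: $-49266$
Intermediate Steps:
$h{\left(Z \right)} = -2$ ($h{\left(Z \right)} = \left(- \frac{1}{4}\right) 8 = -2$)
$W{\left(l,v \right)} = - 8 l$ ($W{\left(l,v \right)} = 4 l \left(-2\right) = - 8 l$)
$E = 161$ ($E = 113 - \left(-8\right) 6 = 113 - -48 = 113 + 48 = 161$)
$\left(-304 + h{\left(18 \right)}\right) E = \left(-304 - 2\right) 161 = \left(-306\right) 161 = -49266$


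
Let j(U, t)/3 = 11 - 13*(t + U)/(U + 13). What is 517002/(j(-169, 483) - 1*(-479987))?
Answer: 1034004/960197 ≈ 1.0769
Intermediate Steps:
j(U, t) = 33 - 39*(U + t)/(13 + U) (j(U, t) = 3*(11 - 13*(t + U)/(U + 13)) = 3*(11 - 13*(U + t)/(13 + U)) = 33 - 39*(U + t)/(13 + U))
517002/(j(-169, 483) - 1*(-479987)) = 517002/(3*(143 - 13*483 - 2*(-169))/(13 - 169) - 1*(-479987)) = 517002/(3*(143 - 6279 + 338)/(-156) + 479987) = 517002/(3*(-1/156)*(-5798) + 479987) = 517002/(223/2 + 479987) = 517002/(960197/2) = 517002*(2/960197) = 1034004/960197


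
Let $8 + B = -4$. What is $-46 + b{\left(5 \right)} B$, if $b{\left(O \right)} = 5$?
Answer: $-106$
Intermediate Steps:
$B = -12$ ($B = -8 - 4 = -12$)
$-46 + b{\left(5 \right)} B = -46 + 5 \left(-12\right) = -46 - 60 = -106$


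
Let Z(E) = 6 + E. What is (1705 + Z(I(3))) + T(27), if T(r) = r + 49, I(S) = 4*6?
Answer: 1811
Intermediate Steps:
I(S) = 24
T(r) = 49 + r
(1705 + Z(I(3))) + T(27) = (1705 + (6 + 24)) + (49 + 27) = (1705 + 30) + 76 = 1735 + 76 = 1811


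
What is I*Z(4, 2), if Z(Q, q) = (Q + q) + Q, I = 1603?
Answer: 16030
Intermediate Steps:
Z(Q, q) = q + 2*Q
I*Z(4, 2) = 1603*(2 + 2*4) = 1603*(2 + 8) = 1603*10 = 16030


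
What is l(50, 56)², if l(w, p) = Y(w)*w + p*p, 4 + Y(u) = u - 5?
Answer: 26894596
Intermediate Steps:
Y(u) = -9 + u (Y(u) = -4 + (u - 5) = -4 + (-5 + u) = -9 + u)
l(w, p) = p² + w*(-9 + w) (l(w, p) = (-9 + w)*w + p*p = w*(-9 + w) + p² = p² + w*(-9 + w))
l(50, 56)² = (56² + 50*(-9 + 50))² = (3136 + 50*41)² = (3136 + 2050)² = 5186² = 26894596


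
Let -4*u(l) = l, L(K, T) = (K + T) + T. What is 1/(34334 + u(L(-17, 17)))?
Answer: 4/137319 ≈ 2.9129e-5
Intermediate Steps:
L(K, T) = K + 2*T
u(l) = -l/4
1/(34334 + u(L(-17, 17))) = 1/(34334 - (-17 + 2*17)/4) = 1/(34334 - (-17 + 34)/4) = 1/(34334 - ¼*17) = 1/(34334 - 17/4) = 1/(137319/4) = 4/137319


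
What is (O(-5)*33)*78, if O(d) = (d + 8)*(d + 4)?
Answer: -7722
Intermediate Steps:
O(d) = (4 + d)*(8 + d) (O(d) = (8 + d)*(4 + d) = (4 + d)*(8 + d))
(O(-5)*33)*78 = ((32 + (-5)² + 12*(-5))*33)*78 = ((32 + 25 - 60)*33)*78 = -3*33*78 = -99*78 = -7722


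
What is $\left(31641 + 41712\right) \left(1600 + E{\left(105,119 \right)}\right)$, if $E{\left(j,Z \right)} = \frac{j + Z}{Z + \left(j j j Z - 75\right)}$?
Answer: $\frac{16167871945882272}{137757419} \approx 1.1736 \cdot 10^{8}$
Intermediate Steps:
$E{\left(j,Z \right)} = \frac{Z + j}{-75 + Z + Z j^{3}}$ ($E{\left(j,Z \right)} = \frac{Z + j}{Z + \left(j^{2} j Z - 75\right)} = \frac{Z + j}{Z + \left(j^{3} Z - 75\right)} = \frac{Z + j}{Z + \left(Z j^{3} - 75\right)} = \frac{Z + j}{Z + \left(-75 + Z j^{3}\right)} = \frac{Z + j}{-75 + Z + Z j^{3}}$)
$\left(31641 + 41712\right) \left(1600 + E{\left(105,119 \right)}\right) = \left(31641 + 41712\right) \left(1600 + \frac{119 + 105}{-75 + 119 + 119 \cdot 105^{3}}\right) = 73353 \left(1600 + \frac{1}{-75 + 119 + 119 \cdot 1157625} \cdot 224\right) = 73353 \left(1600 + \frac{1}{-75 + 119 + 137757375} \cdot 224\right) = 73353 \left(1600 + \frac{1}{137757419} \cdot 224\right) = 73353 \left(1600 + \frac{224}{137757419}\right) = 73353 \cdot \frac{220411870624}{137757419} = \frac{16167871945882272}{137757419}$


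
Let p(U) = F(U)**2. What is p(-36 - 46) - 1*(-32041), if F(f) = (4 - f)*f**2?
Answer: 334389285737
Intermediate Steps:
F(f) = f**2*(4 - f)
p(U) = U**4*(4 - U)**2 (p(U) = (U**2*(4 - U))**2 = U**4*(4 - U)**2)
p(-36 - 46) - 1*(-32041) = (-36 - 46)**4*(-4 + (-36 - 46))**2 - 1*(-32041) = (-82)**4*(-4 - 82)**2 + 32041 = 45212176*(-86)**2 + 32041 = 45212176*7396 + 32041 = 334389253696 + 32041 = 334389285737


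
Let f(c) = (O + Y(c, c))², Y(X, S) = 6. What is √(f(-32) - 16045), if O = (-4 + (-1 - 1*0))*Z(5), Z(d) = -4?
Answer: I*√15369 ≈ 123.97*I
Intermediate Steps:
O = 20 (O = (-4 + (-1 - 1*0))*(-4) = (-4 + (-1 + 0))*(-4) = (-4 - 1)*(-4) = -5*(-4) = 20)
f(c) = 676 (f(c) = (20 + 6)² = 26² = 676)
√(f(-32) - 16045) = √(676 - 16045) = √(-15369) = I*√15369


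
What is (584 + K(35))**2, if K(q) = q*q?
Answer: 3272481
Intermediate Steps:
K(q) = q**2
(584 + K(35))**2 = (584 + 35**2)**2 = (584 + 1225)**2 = 1809**2 = 3272481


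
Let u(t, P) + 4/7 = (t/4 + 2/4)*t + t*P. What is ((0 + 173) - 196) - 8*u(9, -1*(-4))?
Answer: -3531/7 ≈ -504.43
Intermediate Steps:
u(t, P) = -4/7 + P*t + t*(½ + t/4) (u(t, P) = -4/7 + ((t/4 + 2/4)*t + t*P) = -4/7 + ((t*(¼) + 2*(¼))*t + P*t) = -4/7 + ((t/4 + ½)*t + P*t) = -4/7 + ((½ + t/4)*t + P*t) = -4/7 + (t*(½ + t/4) + P*t) = -4/7 + (P*t + t*(½ + t/4)) = -4/7 + P*t + t*(½ + t/4))
((0 + 173) - 196) - 8*u(9, -1*(-4)) = ((0 + 173) - 196) - 8*(-4/7 + (½)*9 + (¼)*9² - 1*(-4)*9) = (173 - 196) - 8*(-4/7 + 9/2 + (¼)*81 + 4*9) = -23 - 8*(-4/7 + 9/2 + 81/4 + 36) = -23 - 8*1685/28 = -23 - 3370/7 = -3531/7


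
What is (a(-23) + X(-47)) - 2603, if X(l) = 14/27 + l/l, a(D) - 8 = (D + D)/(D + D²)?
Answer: -770291/297 ≈ -2593.6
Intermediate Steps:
a(D) = 8 + 2*D/(D + D²) (a(D) = 8 + (D + D)/(D + D²) = 8 + (2*D)/(D + D²) = 8 + 2*D/(D + D²))
X(l) = 41/27 (X(l) = 14*(1/27) + 1 = 14/27 + 1 = 41/27)
(a(-23) + X(-47)) - 2603 = (2*(5 + 4*(-23))/(1 - 23) + 41/27) - 2603 = (2*(5 - 92)/(-22) + 41/27) - 2603 = (2*(-1/22)*(-87) + 41/27) - 2603 = (87/11 + 41/27) - 2603 = 2800/297 - 2603 = -770291/297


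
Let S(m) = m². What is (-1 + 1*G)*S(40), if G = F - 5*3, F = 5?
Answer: -17600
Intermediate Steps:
G = -10 (G = 5 - 5*3 = 5 - 15 = -10)
(-1 + 1*G)*S(40) = (-1 + 1*(-10))*40² = (-1 - 10)*1600 = -11*1600 = -17600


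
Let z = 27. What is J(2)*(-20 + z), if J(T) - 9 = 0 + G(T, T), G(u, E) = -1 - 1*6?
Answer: 14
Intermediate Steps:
G(u, E) = -7 (G(u, E) = -1 - 6 = -7)
J(T) = 2 (J(T) = 9 + (0 - 7) = 9 - 7 = 2)
J(2)*(-20 + z) = 2*(-20 + 27) = 2*7 = 14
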